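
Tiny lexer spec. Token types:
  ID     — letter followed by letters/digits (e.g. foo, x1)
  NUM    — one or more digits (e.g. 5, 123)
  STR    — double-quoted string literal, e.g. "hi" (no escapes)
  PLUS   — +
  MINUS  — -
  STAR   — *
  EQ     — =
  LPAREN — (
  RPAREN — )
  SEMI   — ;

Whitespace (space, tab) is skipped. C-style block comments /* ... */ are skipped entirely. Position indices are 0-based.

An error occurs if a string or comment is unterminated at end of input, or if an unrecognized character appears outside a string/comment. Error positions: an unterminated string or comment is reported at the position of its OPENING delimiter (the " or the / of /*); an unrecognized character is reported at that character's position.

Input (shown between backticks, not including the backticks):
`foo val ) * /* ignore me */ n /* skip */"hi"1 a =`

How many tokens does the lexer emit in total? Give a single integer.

pos=0: emit ID 'foo' (now at pos=3)
pos=4: emit ID 'val' (now at pos=7)
pos=8: emit RPAREN ')'
pos=10: emit STAR '*'
pos=12: enter COMMENT mode (saw '/*')
exit COMMENT mode (now at pos=27)
pos=28: emit ID 'n' (now at pos=29)
pos=30: enter COMMENT mode (saw '/*')
exit COMMENT mode (now at pos=40)
pos=40: enter STRING mode
pos=40: emit STR "hi" (now at pos=44)
pos=44: emit NUM '1' (now at pos=45)
pos=46: emit ID 'a' (now at pos=47)
pos=48: emit EQ '='
DONE. 9 tokens: [ID, ID, RPAREN, STAR, ID, STR, NUM, ID, EQ]

Answer: 9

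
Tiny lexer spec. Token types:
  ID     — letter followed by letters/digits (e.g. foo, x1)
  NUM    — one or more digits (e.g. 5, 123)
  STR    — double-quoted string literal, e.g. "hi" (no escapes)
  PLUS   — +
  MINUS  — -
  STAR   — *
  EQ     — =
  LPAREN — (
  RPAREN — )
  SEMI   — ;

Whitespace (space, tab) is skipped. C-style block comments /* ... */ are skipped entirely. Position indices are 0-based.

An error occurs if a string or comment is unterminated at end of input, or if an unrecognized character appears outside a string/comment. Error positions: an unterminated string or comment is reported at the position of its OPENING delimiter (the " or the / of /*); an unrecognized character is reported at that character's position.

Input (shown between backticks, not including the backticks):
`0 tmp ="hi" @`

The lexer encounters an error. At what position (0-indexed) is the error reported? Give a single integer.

Answer: 12

Derivation:
pos=0: emit NUM '0' (now at pos=1)
pos=2: emit ID 'tmp' (now at pos=5)
pos=6: emit EQ '='
pos=7: enter STRING mode
pos=7: emit STR "hi" (now at pos=11)
pos=12: ERROR — unrecognized char '@'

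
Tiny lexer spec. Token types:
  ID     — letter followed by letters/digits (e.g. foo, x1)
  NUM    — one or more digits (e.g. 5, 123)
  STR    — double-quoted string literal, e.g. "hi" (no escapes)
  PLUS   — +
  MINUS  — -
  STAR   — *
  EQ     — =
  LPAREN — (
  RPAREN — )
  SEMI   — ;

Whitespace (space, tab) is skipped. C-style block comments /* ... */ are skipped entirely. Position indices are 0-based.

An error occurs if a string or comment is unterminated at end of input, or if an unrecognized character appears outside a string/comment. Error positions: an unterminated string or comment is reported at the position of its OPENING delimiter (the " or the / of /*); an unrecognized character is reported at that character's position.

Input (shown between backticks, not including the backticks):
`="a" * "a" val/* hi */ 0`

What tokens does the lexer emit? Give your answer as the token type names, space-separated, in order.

pos=0: emit EQ '='
pos=1: enter STRING mode
pos=1: emit STR "a" (now at pos=4)
pos=5: emit STAR '*'
pos=7: enter STRING mode
pos=7: emit STR "a" (now at pos=10)
pos=11: emit ID 'val' (now at pos=14)
pos=14: enter COMMENT mode (saw '/*')
exit COMMENT mode (now at pos=22)
pos=23: emit NUM '0' (now at pos=24)
DONE. 6 tokens: [EQ, STR, STAR, STR, ID, NUM]

Answer: EQ STR STAR STR ID NUM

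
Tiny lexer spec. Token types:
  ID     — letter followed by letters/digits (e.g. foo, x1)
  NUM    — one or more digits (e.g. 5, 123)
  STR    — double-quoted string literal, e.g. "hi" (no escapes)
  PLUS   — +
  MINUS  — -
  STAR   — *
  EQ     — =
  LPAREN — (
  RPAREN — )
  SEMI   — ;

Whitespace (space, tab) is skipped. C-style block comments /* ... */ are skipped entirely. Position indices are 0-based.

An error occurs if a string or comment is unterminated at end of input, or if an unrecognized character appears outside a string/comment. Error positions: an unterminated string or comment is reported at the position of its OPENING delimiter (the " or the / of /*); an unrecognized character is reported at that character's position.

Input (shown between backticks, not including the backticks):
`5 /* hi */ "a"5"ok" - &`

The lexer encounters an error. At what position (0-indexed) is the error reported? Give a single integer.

pos=0: emit NUM '5' (now at pos=1)
pos=2: enter COMMENT mode (saw '/*')
exit COMMENT mode (now at pos=10)
pos=11: enter STRING mode
pos=11: emit STR "a" (now at pos=14)
pos=14: emit NUM '5' (now at pos=15)
pos=15: enter STRING mode
pos=15: emit STR "ok" (now at pos=19)
pos=20: emit MINUS '-'
pos=22: ERROR — unrecognized char '&'

Answer: 22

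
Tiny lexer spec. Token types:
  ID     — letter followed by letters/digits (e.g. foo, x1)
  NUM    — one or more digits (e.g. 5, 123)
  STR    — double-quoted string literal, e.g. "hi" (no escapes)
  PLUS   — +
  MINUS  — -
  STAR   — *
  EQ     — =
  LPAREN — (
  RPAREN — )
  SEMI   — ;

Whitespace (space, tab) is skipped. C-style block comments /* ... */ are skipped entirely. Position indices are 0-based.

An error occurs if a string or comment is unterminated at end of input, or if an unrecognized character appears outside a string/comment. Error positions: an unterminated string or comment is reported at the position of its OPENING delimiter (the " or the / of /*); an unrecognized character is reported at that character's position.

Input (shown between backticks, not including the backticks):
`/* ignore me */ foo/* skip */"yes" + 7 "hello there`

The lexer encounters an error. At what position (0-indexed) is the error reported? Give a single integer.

Answer: 39

Derivation:
pos=0: enter COMMENT mode (saw '/*')
exit COMMENT mode (now at pos=15)
pos=16: emit ID 'foo' (now at pos=19)
pos=19: enter COMMENT mode (saw '/*')
exit COMMENT mode (now at pos=29)
pos=29: enter STRING mode
pos=29: emit STR "yes" (now at pos=34)
pos=35: emit PLUS '+'
pos=37: emit NUM '7' (now at pos=38)
pos=39: enter STRING mode
pos=39: ERROR — unterminated string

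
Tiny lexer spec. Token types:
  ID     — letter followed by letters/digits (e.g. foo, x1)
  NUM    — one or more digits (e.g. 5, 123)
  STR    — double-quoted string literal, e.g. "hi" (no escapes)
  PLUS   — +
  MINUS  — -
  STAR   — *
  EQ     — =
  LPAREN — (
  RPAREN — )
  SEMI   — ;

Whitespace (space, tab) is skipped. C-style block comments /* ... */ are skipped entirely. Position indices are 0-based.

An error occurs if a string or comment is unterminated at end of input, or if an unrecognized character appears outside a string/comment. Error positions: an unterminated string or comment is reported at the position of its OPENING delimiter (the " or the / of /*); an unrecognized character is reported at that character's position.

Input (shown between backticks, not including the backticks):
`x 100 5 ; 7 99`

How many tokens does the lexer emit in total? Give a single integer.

Answer: 6

Derivation:
pos=0: emit ID 'x' (now at pos=1)
pos=2: emit NUM '100' (now at pos=5)
pos=6: emit NUM '5' (now at pos=7)
pos=8: emit SEMI ';'
pos=10: emit NUM '7' (now at pos=11)
pos=12: emit NUM '99' (now at pos=14)
DONE. 6 tokens: [ID, NUM, NUM, SEMI, NUM, NUM]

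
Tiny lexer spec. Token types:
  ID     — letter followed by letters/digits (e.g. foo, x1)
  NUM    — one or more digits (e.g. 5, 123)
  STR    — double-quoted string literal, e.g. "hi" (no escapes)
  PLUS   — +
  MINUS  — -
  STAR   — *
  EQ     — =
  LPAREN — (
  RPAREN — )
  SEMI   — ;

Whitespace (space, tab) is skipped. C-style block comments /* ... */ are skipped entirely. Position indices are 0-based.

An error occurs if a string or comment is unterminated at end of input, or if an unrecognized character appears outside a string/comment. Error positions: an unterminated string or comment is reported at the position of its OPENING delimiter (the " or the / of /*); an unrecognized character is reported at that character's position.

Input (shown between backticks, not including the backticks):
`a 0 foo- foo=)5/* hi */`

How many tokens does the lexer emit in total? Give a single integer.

pos=0: emit ID 'a' (now at pos=1)
pos=2: emit NUM '0' (now at pos=3)
pos=4: emit ID 'foo' (now at pos=7)
pos=7: emit MINUS '-'
pos=9: emit ID 'foo' (now at pos=12)
pos=12: emit EQ '='
pos=13: emit RPAREN ')'
pos=14: emit NUM '5' (now at pos=15)
pos=15: enter COMMENT mode (saw '/*')
exit COMMENT mode (now at pos=23)
DONE. 8 tokens: [ID, NUM, ID, MINUS, ID, EQ, RPAREN, NUM]

Answer: 8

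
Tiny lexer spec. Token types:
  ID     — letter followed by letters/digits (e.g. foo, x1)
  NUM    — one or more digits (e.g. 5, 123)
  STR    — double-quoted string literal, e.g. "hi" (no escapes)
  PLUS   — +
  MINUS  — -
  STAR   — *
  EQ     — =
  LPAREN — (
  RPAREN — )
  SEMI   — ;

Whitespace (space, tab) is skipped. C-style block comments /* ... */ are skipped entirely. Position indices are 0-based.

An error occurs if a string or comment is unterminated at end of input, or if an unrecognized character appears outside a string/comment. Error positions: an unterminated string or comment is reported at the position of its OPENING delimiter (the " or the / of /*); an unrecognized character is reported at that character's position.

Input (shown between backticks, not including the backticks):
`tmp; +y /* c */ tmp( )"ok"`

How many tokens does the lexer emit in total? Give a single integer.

Answer: 8

Derivation:
pos=0: emit ID 'tmp' (now at pos=3)
pos=3: emit SEMI ';'
pos=5: emit PLUS '+'
pos=6: emit ID 'y' (now at pos=7)
pos=8: enter COMMENT mode (saw '/*')
exit COMMENT mode (now at pos=15)
pos=16: emit ID 'tmp' (now at pos=19)
pos=19: emit LPAREN '('
pos=21: emit RPAREN ')'
pos=22: enter STRING mode
pos=22: emit STR "ok" (now at pos=26)
DONE. 8 tokens: [ID, SEMI, PLUS, ID, ID, LPAREN, RPAREN, STR]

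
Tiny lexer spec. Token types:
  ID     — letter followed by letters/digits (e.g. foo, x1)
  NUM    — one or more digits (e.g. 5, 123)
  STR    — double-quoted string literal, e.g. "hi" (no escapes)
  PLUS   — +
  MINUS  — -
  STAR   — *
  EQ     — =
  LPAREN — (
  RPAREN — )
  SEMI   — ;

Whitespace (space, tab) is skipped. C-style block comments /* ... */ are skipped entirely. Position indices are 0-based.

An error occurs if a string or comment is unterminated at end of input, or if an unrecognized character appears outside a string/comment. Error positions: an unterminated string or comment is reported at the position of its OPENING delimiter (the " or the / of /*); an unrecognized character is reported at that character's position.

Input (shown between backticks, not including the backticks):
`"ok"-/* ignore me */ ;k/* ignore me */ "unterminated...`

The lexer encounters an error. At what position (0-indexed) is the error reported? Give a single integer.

pos=0: enter STRING mode
pos=0: emit STR "ok" (now at pos=4)
pos=4: emit MINUS '-'
pos=5: enter COMMENT mode (saw '/*')
exit COMMENT mode (now at pos=20)
pos=21: emit SEMI ';'
pos=22: emit ID 'k' (now at pos=23)
pos=23: enter COMMENT mode (saw '/*')
exit COMMENT mode (now at pos=38)
pos=39: enter STRING mode
pos=39: ERROR — unterminated string

Answer: 39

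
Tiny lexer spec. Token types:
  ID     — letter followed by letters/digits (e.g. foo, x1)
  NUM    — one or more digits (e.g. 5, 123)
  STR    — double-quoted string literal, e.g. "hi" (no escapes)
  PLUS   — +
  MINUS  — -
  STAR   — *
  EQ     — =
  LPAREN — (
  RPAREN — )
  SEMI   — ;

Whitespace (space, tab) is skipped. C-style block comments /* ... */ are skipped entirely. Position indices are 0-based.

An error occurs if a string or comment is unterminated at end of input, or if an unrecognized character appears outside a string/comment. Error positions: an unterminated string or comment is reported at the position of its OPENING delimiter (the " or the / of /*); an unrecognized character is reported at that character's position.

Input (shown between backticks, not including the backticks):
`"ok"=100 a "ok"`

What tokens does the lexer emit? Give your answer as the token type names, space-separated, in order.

pos=0: enter STRING mode
pos=0: emit STR "ok" (now at pos=4)
pos=4: emit EQ '='
pos=5: emit NUM '100' (now at pos=8)
pos=9: emit ID 'a' (now at pos=10)
pos=11: enter STRING mode
pos=11: emit STR "ok" (now at pos=15)
DONE. 5 tokens: [STR, EQ, NUM, ID, STR]

Answer: STR EQ NUM ID STR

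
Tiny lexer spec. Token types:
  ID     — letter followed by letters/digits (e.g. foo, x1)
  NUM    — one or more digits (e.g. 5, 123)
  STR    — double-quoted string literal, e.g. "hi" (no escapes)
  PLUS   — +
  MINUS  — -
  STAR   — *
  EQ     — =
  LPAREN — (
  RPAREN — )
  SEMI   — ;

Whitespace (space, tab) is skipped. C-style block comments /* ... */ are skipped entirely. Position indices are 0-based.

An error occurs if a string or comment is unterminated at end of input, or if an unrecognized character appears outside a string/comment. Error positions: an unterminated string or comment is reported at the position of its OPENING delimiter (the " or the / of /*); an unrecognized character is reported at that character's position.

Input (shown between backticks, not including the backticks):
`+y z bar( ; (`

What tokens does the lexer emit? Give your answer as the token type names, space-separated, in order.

pos=0: emit PLUS '+'
pos=1: emit ID 'y' (now at pos=2)
pos=3: emit ID 'z' (now at pos=4)
pos=5: emit ID 'bar' (now at pos=8)
pos=8: emit LPAREN '('
pos=10: emit SEMI ';'
pos=12: emit LPAREN '('
DONE. 7 tokens: [PLUS, ID, ID, ID, LPAREN, SEMI, LPAREN]

Answer: PLUS ID ID ID LPAREN SEMI LPAREN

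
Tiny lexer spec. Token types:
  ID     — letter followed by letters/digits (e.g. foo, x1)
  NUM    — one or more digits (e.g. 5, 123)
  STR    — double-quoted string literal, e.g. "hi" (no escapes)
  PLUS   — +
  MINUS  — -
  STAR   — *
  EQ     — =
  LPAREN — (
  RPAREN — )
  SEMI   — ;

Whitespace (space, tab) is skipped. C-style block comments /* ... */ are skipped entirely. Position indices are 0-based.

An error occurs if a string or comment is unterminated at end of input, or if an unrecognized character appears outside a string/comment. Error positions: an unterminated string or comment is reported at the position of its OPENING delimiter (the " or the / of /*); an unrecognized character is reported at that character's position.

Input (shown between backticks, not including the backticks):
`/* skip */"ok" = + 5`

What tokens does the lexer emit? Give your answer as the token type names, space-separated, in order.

Answer: STR EQ PLUS NUM

Derivation:
pos=0: enter COMMENT mode (saw '/*')
exit COMMENT mode (now at pos=10)
pos=10: enter STRING mode
pos=10: emit STR "ok" (now at pos=14)
pos=15: emit EQ '='
pos=17: emit PLUS '+'
pos=19: emit NUM '5' (now at pos=20)
DONE. 4 tokens: [STR, EQ, PLUS, NUM]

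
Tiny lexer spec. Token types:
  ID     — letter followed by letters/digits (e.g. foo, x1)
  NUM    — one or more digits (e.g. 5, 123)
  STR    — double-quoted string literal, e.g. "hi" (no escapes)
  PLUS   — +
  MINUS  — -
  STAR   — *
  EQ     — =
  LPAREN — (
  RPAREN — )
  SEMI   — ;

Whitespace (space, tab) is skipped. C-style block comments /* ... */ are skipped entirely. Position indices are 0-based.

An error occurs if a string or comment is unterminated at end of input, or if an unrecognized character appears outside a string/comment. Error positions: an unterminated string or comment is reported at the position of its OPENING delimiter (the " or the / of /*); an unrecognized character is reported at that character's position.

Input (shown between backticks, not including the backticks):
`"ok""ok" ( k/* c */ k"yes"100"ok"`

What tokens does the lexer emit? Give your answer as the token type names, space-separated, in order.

pos=0: enter STRING mode
pos=0: emit STR "ok" (now at pos=4)
pos=4: enter STRING mode
pos=4: emit STR "ok" (now at pos=8)
pos=9: emit LPAREN '('
pos=11: emit ID 'k' (now at pos=12)
pos=12: enter COMMENT mode (saw '/*')
exit COMMENT mode (now at pos=19)
pos=20: emit ID 'k' (now at pos=21)
pos=21: enter STRING mode
pos=21: emit STR "yes" (now at pos=26)
pos=26: emit NUM '100' (now at pos=29)
pos=29: enter STRING mode
pos=29: emit STR "ok" (now at pos=33)
DONE. 8 tokens: [STR, STR, LPAREN, ID, ID, STR, NUM, STR]

Answer: STR STR LPAREN ID ID STR NUM STR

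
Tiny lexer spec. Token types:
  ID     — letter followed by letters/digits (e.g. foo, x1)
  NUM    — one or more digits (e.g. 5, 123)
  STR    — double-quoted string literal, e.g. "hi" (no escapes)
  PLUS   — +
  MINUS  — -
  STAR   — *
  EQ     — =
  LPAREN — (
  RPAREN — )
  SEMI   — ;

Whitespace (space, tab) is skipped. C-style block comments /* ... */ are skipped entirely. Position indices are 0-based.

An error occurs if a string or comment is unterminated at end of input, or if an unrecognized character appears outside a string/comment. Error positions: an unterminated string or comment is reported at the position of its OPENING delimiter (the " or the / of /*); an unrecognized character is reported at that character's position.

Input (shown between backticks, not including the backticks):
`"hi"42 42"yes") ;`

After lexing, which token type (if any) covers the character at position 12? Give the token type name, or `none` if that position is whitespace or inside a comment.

Answer: STR

Derivation:
pos=0: enter STRING mode
pos=0: emit STR "hi" (now at pos=4)
pos=4: emit NUM '42' (now at pos=6)
pos=7: emit NUM '42' (now at pos=9)
pos=9: enter STRING mode
pos=9: emit STR "yes" (now at pos=14)
pos=14: emit RPAREN ')'
pos=16: emit SEMI ';'
DONE. 6 tokens: [STR, NUM, NUM, STR, RPAREN, SEMI]
Position 12: char is 's' -> STR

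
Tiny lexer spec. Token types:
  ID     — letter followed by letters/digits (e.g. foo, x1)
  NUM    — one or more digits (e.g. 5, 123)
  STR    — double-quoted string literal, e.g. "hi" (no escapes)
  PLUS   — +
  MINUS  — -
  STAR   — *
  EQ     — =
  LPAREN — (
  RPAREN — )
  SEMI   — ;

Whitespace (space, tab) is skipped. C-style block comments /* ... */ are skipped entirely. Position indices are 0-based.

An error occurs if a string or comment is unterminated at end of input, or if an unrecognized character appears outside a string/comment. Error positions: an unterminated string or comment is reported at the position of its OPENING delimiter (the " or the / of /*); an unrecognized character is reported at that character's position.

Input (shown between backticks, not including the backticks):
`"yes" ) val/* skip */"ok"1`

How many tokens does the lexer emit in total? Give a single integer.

pos=0: enter STRING mode
pos=0: emit STR "yes" (now at pos=5)
pos=6: emit RPAREN ')'
pos=8: emit ID 'val' (now at pos=11)
pos=11: enter COMMENT mode (saw '/*')
exit COMMENT mode (now at pos=21)
pos=21: enter STRING mode
pos=21: emit STR "ok" (now at pos=25)
pos=25: emit NUM '1' (now at pos=26)
DONE. 5 tokens: [STR, RPAREN, ID, STR, NUM]

Answer: 5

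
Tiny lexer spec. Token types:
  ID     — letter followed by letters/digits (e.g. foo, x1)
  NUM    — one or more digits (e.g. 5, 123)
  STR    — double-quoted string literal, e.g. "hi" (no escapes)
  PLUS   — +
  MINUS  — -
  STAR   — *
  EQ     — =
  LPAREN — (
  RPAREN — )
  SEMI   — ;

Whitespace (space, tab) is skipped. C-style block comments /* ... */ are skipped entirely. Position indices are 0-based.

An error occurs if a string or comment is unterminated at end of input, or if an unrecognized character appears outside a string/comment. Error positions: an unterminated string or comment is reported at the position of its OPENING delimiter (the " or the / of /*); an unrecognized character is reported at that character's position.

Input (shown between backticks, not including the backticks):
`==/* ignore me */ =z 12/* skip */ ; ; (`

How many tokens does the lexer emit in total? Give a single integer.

pos=0: emit EQ '='
pos=1: emit EQ '='
pos=2: enter COMMENT mode (saw '/*')
exit COMMENT mode (now at pos=17)
pos=18: emit EQ '='
pos=19: emit ID 'z' (now at pos=20)
pos=21: emit NUM '12' (now at pos=23)
pos=23: enter COMMENT mode (saw '/*')
exit COMMENT mode (now at pos=33)
pos=34: emit SEMI ';'
pos=36: emit SEMI ';'
pos=38: emit LPAREN '('
DONE. 8 tokens: [EQ, EQ, EQ, ID, NUM, SEMI, SEMI, LPAREN]

Answer: 8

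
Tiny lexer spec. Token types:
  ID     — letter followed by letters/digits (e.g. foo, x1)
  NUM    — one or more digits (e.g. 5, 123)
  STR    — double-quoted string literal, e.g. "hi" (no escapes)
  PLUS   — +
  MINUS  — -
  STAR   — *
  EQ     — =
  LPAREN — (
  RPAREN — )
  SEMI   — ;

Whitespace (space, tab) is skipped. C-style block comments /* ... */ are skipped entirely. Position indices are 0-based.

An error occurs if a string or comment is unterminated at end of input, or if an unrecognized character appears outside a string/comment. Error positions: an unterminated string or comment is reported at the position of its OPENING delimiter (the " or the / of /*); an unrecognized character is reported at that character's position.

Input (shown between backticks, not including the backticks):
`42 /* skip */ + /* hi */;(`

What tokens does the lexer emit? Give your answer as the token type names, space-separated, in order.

Answer: NUM PLUS SEMI LPAREN

Derivation:
pos=0: emit NUM '42' (now at pos=2)
pos=3: enter COMMENT mode (saw '/*')
exit COMMENT mode (now at pos=13)
pos=14: emit PLUS '+'
pos=16: enter COMMENT mode (saw '/*')
exit COMMENT mode (now at pos=24)
pos=24: emit SEMI ';'
pos=25: emit LPAREN '('
DONE. 4 tokens: [NUM, PLUS, SEMI, LPAREN]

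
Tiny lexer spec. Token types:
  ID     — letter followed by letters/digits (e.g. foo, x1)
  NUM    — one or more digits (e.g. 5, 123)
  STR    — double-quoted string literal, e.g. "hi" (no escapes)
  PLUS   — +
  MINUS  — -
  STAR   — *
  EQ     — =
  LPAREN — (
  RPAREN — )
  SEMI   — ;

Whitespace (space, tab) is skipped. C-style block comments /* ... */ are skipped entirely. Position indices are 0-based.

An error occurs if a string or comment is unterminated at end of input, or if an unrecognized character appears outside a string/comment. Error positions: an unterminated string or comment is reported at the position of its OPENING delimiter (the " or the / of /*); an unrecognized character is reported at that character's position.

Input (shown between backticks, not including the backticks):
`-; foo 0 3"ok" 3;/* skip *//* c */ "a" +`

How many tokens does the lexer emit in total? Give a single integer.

Answer: 10

Derivation:
pos=0: emit MINUS '-'
pos=1: emit SEMI ';'
pos=3: emit ID 'foo' (now at pos=6)
pos=7: emit NUM '0' (now at pos=8)
pos=9: emit NUM '3' (now at pos=10)
pos=10: enter STRING mode
pos=10: emit STR "ok" (now at pos=14)
pos=15: emit NUM '3' (now at pos=16)
pos=16: emit SEMI ';'
pos=17: enter COMMENT mode (saw '/*')
exit COMMENT mode (now at pos=27)
pos=27: enter COMMENT mode (saw '/*')
exit COMMENT mode (now at pos=34)
pos=35: enter STRING mode
pos=35: emit STR "a" (now at pos=38)
pos=39: emit PLUS '+'
DONE. 10 tokens: [MINUS, SEMI, ID, NUM, NUM, STR, NUM, SEMI, STR, PLUS]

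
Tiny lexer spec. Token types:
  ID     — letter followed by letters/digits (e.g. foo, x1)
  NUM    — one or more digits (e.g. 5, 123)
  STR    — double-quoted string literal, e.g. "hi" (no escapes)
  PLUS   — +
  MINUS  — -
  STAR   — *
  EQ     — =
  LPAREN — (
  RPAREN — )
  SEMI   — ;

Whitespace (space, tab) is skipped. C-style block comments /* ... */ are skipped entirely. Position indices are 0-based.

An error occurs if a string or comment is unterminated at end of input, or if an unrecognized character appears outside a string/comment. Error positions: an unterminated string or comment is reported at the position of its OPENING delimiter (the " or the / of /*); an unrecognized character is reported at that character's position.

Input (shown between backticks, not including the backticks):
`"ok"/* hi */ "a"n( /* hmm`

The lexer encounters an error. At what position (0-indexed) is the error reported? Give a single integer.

Answer: 19

Derivation:
pos=0: enter STRING mode
pos=0: emit STR "ok" (now at pos=4)
pos=4: enter COMMENT mode (saw '/*')
exit COMMENT mode (now at pos=12)
pos=13: enter STRING mode
pos=13: emit STR "a" (now at pos=16)
pos=16: emit ID 'n' (now at pos=17)
pos=17: emit LPAREN '('
pos=19: enter COMMENT mode (saw '/*')
pos=19: ERROR — unterminated comment (reached EOF)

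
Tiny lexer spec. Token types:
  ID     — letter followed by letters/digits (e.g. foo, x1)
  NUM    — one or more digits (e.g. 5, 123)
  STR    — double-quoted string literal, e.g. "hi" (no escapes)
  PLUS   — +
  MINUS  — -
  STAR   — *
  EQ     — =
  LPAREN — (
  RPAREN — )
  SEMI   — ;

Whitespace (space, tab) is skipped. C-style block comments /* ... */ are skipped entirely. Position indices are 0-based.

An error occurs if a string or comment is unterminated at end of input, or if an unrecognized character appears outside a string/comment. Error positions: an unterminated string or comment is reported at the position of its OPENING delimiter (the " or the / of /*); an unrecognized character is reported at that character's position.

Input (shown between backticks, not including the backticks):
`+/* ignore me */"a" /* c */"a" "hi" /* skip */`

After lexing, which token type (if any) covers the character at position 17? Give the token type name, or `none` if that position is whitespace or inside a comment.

pos=0: emit PLUS '+'
pos=1: enter COMMENT mode (saw '/*')
exit COMMENT mode (now at pos=16)
pos=16: enter STRING mode
pos=16: emit STR "a" (now at pos=19)
pos=20: enter COMMENT mode (saw '/*')
exit COMMENT mode (now at pos=27)
pos=27: enter STRING mode
pos=27: emit STR "a" (now at pos=30)
pos=31: enter STRING mode
pos=31: emit STR "hi" (now at pos=35)
pos=36: enter COMMENT mode (saw '/*')
exit COMMENT mode (now at pos=46)
DONE. 4 tokens: [PLUS, STR, STR, STR]
Position 17: char is 'a' -> STR

Answer: STR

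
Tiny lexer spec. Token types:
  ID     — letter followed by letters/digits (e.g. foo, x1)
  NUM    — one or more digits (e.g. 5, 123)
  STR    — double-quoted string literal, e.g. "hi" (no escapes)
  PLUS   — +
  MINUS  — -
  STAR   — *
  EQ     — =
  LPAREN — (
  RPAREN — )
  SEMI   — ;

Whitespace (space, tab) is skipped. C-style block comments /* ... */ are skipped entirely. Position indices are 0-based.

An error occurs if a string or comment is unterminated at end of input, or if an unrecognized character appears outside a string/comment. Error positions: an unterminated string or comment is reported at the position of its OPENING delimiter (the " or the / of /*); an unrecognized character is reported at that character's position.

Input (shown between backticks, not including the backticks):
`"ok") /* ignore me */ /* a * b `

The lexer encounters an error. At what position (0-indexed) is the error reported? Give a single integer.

pos=0: enter STRING mode
pos=0: emit STR "ok" (now at pos=4)
pos=4: emit RPAREN ')'
pos=6: enter COMMENT mode (saw '/*')
exit COMMENT mode (now at pos=21)
pos=22: enter COMMENT mode (saw '/*')
pos=22: ERROR — unterminated comment (reached EOF)

Answer: 22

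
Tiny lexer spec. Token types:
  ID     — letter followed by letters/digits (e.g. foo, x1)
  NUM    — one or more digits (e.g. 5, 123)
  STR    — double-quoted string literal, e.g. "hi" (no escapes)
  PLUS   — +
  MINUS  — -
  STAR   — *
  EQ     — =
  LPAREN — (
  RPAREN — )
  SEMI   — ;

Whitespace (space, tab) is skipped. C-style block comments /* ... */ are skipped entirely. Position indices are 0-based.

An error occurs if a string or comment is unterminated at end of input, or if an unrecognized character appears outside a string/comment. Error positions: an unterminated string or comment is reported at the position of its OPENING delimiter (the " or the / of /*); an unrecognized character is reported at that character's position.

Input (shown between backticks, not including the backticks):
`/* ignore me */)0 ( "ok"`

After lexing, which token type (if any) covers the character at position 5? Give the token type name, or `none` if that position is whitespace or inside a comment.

pos=0: enter COMMENT mode (saw '/*')
exit COMMENT mode (now at pos=15)
pos=15: emit RPAREN ')'
pos=16: emit NUM '0' (now at pos=17)
pos=18: emit LPAREN '('
pos=20: enter STRING mode
pos=20: emit STR "ok" (now at pos=24)
DONE. 4 tokens: [RPAREN, NUM, LPAREN, STR]
Position 5: char is 'n' -> none

Answer: none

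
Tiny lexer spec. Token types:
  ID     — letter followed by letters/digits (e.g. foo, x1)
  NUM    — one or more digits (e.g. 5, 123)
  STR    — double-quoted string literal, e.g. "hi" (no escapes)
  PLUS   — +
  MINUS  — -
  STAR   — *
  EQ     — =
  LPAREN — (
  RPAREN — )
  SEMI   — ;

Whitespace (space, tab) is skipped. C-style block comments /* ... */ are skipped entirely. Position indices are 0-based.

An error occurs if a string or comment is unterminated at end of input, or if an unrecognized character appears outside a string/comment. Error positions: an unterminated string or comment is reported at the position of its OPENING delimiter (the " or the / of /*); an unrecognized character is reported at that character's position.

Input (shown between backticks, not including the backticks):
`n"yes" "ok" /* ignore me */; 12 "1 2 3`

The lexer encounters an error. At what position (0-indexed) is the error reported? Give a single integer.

Answer: 32

Derivation:
pos=0: emit ID 'n' (now at pos=1)
pos=1: enter STRING mode
pos=1: emit STR "yes" (now at pos=6)
pos=7: enter STRING mode
pos=7: emit STR "ok" (now at pos=11)
pos=12: enter COMMENT mode (saw '/*')
exit COMMENT mode (now at pos=27)
pos=27: emit SEMI ';'
pos=29: emit NUM '12' (now at pos=31)
pos=32: enter STRING mode
pos=32: ERROR — unterminated string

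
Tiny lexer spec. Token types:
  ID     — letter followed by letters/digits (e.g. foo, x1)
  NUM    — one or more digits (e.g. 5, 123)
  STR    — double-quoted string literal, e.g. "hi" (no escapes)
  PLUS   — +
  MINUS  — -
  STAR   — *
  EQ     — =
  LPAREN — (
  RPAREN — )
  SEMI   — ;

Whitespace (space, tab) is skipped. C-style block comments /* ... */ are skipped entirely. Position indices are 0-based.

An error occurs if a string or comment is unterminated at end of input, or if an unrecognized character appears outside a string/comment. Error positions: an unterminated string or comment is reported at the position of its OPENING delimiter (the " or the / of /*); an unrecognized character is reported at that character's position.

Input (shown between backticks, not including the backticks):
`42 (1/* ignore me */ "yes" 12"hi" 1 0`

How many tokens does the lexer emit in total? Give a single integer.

Answer: 8

Derivation:
pos=0: emit NUM '42' (now at pos=2)
pos=3: emit LPAREN '('
pos=4: emit NUM '1' (now at pos=5)
pos=5: enter COMMENT mode (saw '/*')
exit COMMENT mode (now at pos=20)
pos=21: enter STRING mode
pos=21: emit STR "yes" (now at pos=26)
pos=27: emit NUM '12' (now at pos=29)
pos=29: enter STRING mode
pos=29: emit STR "hi" (now at pos=33)
pos=34: emit NUM '1' (now at pos=35)
pos=36: emit NUM '0' (now at pos=37)
DONE. 8 tokens: [NUM, LPAREN, NUM, STR, NUM, STR, NUM, NUM]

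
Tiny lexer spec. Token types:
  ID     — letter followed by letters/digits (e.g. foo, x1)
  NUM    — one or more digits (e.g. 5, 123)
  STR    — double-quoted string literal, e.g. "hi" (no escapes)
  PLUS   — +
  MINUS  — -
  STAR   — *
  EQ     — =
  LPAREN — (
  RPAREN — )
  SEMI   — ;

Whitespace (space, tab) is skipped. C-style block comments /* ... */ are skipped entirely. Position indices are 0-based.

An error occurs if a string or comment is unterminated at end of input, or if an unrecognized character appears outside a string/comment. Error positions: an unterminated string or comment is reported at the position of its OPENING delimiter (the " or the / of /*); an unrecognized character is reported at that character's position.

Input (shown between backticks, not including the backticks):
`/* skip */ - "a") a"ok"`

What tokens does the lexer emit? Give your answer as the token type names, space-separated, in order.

pos=0: enter COMMENT mode (saw '/*')
exit COMMENT mode (now at pos=10)
pos=11: emit MINUS '-'
pos=13: enter STRING mode
pos=13: emit STR "a" (now at pos=16)
pos=16: emit RPAREN ')'
pos=18: emit ID 'a' (now at pos=19)
pos=19: enter STRING mode
pos=19: emit STR "ok" (now at pos=23)
DONE. 5 tokens: [MINUS, STR, RPAREN, ID, STR]

Answer: MINUS STR RPAREN ID STR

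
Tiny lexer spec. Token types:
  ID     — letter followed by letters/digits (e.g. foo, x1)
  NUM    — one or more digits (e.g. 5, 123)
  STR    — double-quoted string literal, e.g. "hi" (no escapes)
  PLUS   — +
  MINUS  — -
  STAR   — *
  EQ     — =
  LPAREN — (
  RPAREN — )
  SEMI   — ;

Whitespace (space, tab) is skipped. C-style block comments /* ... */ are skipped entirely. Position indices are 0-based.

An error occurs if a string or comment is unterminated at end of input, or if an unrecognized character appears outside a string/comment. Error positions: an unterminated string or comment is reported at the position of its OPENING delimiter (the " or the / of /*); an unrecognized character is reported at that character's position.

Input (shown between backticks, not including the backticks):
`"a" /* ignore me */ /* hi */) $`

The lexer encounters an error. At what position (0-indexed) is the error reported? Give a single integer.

pos=0: enter STRING mode
pos=0: emit STR "a" (now at pos=3)
pos=4: enter COMMENT mode (saw '/*')
exit COMMENT mode (now at pos=19)
pos=20: enter COMMENT mode (saw '/*')
exit COMMENT mode (now at pos=28)
pos=28: emit RPAREN ')'
pos=30: ERROR — unrecognized char '$'

Answer: 30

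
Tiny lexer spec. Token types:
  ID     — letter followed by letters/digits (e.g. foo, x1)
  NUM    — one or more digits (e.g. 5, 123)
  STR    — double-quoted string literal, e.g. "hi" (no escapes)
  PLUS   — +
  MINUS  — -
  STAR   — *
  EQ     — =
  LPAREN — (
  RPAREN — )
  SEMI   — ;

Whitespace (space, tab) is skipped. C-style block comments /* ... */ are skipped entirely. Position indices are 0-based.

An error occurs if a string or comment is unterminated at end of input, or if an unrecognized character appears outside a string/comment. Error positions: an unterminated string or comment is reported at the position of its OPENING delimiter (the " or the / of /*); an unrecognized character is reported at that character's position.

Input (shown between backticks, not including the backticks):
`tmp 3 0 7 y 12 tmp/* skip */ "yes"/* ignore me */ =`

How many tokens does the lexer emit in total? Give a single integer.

Answer: 9

Derivation:
pos=0: emit ID 'tmp' (now at pos=3)
pos=4: emit NUM '3' (now at pos=5)
pos=6: emit NUM '0' (now at pos=7)
pos=8: emit NUM '7' (now at pos=9)
pos=10: emit ID 'y' (now at pos=11)
pos=12: emit NUM '12' (now at pos=14)
pos=15: emit ID 'tmp' (now at pos=18)
pos=18: enter COMMENT mode (saw '/*')
exit COMMENT mode (now at pos=28)
pos=29: enter STRING mode
pos=29: emit STR "yes" (now at pos=34)
pos=34: enter COMMENT mode (saw '/*')
exit COMMENT mode (now at pos=49)
pos=50: emit EQ '='
DONE. 9 tokens: [ID, NUM, NUM, NUM, ID, NUM, ID, STR, EQ]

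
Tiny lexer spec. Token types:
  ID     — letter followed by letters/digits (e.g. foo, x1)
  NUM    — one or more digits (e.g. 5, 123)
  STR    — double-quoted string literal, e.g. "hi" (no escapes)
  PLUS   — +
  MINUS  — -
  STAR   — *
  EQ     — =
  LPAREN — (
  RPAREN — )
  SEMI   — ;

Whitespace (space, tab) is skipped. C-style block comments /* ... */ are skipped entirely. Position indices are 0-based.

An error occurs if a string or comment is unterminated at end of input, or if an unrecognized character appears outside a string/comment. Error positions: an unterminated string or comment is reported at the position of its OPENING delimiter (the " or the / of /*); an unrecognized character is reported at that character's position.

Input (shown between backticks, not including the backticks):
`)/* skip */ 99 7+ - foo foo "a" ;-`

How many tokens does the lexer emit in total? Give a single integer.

pos=0: emit RPAREN ')'
pos=1: enter COMMENT mode (saw '/*')
exit COMMENT mode (now at pos=11)
pos=12: emit NUM '99' (now at pos=14)
pos=15: emit NUM '7' (now at pos=16)
pos=16: emit PLUS '+'
pos=18: emit MINUS '-'
pos=20: emit ID 'foo' (now at pos=23)
pos=24: emit ID 'foo' (now at pos=27)
pos=28: enter STRING mode
pos=28: emit STR "a" (now at pos=31)
pos=32: emit SEMI ';'
pos=33: emit MINUS '-'
DONE. 10 tokens: [RPAREN, NUM, NUM, PLUS, MINUS, ID, ID, STR, SEMI, MINUS]

Answer: 10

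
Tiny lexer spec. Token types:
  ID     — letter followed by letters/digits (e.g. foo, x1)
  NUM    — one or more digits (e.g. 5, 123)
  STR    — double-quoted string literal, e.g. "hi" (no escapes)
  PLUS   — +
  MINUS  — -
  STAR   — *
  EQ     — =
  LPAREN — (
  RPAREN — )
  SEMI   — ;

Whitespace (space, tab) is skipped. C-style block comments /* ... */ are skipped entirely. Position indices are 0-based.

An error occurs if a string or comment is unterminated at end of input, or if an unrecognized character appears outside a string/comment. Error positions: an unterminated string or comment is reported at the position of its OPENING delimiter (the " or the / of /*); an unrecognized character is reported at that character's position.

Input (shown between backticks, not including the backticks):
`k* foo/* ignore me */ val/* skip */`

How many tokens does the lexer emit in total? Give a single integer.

pos=0: emit ID 'k' (now at pos=1)
pos=1: emit STAR '*'
pos=3: emit ID 'foo' (now at pos=6)
pos=6: enter COMMENT mode (saw '/*')
exit COMMENT mode (now at pos=21)
pos=22: emit ID 'val' (now at pos=25)
pos=25: enter COMMENT mode (saw '/*')
exit COMMENT mode (now at pos=35)
DONE. 4 tokens: [ID, STAR, ID, ID]

Answer: 4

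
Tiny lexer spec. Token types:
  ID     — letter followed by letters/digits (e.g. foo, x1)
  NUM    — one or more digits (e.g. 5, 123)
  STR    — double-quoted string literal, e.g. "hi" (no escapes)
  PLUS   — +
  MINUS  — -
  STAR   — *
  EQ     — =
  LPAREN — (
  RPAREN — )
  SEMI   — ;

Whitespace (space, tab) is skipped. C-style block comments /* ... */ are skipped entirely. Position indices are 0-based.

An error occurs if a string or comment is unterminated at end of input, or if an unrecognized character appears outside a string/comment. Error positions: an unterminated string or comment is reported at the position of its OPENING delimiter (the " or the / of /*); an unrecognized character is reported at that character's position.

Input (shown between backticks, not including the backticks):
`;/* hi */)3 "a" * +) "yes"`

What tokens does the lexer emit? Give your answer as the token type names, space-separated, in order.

Answer: SEMI RPAREN NUM STR STAR PLUS RPAREN STR

Derivation:
pos=0: emit SEMI ';'
pos=1: enter COMMENT mode (saw '/*')
exit COMMENT mode (now at pos=9)
pos=9: emit RPAREN ')'
pos=10: emit NUM '3' (now at pos=11)
pos=12: enter STRING mode
pos=12: emit STR "a" (now at pos=15)
pos=16: emit STAR '*'
pos=18: emit PLUS '+'
pos=19: emit RPAREN ')'
pos=21: enter STRING mode
pos=21: emit STR "yes" (now at pos=26)
DONE. 8 tokens: [SEMI, RPAREN, NUM, STR, STAR, PLUS, RPAREN, STR]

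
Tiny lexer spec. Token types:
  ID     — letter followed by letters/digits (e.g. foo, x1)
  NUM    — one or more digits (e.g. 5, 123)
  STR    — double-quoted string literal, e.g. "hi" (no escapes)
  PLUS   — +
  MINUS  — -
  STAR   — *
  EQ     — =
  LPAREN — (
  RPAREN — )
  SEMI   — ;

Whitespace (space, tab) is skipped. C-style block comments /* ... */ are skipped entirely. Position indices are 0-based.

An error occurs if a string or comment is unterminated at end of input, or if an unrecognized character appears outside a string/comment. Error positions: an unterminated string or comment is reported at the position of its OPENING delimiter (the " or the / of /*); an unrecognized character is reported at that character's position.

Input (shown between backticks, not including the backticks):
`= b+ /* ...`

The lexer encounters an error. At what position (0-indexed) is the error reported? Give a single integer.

pos=0: emit EQ '='
pos=2: emit ID 'b' (now at pos=3)
pos=3: emit PLUS '+'
pos=5: enter COMMENT mode (saw '/*')
pos=5: ERROR — unterminated comment (reached EOF)

Answer: 5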